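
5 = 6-1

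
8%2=0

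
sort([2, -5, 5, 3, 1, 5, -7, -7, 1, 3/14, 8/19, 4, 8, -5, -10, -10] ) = [-10, -10, -7, -7, -5, -5, 3/14, 8/19, 1, 1, 2, 3, 4, 5, 5, 8] 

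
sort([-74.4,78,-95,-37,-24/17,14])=[-95,-74.4,-37,-24/17,14,78]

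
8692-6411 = 2281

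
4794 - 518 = 4276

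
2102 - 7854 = -5752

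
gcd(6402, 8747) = 1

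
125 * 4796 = 599500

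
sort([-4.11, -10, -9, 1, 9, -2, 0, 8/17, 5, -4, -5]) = [-10, -9, -5, -4.11, -4, -2, 0, 8/17, 1, 5, 9]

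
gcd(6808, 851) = 851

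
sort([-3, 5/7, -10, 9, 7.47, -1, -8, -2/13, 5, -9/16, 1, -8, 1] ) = [-10, -8, -8, -3, -1, -9/16, -2/13, 5/7, 1, 1, 5, 7.47, 9] 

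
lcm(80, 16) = 80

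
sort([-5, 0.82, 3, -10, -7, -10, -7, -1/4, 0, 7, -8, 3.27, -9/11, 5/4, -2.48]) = [-10, -10, -8, -7, -7, -5, -2.48, -9/11, -1/4, 0, 0.82, 5/4, 3, 3.27, 7]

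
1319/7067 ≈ 0.187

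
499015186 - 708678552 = -209663366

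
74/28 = 2 + 9/14 ≈ 2.64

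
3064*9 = 27576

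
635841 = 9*70649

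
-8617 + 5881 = -2736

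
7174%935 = 629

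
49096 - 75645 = -26549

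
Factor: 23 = 23^1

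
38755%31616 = 7139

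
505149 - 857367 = -352218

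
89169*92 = 8203548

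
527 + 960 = 1487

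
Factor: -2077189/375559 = -1*375559^ (-1)*2077189^1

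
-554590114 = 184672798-739262912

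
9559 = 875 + 8684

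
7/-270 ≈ -0.0259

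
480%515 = 480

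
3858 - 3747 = 111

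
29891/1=29891=29891.00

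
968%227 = 60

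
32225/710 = 45+55/142 ≈ 45.39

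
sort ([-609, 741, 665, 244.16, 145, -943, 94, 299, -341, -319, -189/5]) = [-943, -609, -341, -319, -189/5, 94, 145, 244.16, 299, 665, 741]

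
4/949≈0.00421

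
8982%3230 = 2522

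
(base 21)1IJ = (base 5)11323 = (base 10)838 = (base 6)3514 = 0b1101000110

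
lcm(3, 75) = 75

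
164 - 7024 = -6860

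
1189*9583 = 11394187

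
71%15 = 11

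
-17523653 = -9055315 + -8468338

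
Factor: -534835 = -1 * 5^1 * 7^2 * 37^1 * 59^1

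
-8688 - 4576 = -13264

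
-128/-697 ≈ 0.184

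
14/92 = 7/46 ≈ 0.152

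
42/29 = 1 + 13/29 ≈ 1.45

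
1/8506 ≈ 0.000118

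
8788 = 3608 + 5180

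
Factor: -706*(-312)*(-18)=-1*2^5*3^3*13^1*353^1=-3964896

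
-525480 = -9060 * 58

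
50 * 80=4000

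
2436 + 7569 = 10005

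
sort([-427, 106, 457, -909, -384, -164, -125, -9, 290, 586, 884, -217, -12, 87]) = [-909, -427, -384, -217, -164, -125, -12, -9, 87, 106, 290, 457, 586, 884]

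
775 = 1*775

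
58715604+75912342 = 134627946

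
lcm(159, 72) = 3816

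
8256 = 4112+4144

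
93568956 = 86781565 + 6787391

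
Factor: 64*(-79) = -1*2^6*79^1 = -5056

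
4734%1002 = 726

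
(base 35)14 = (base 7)54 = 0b100111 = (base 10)39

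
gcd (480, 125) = 5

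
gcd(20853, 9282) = 21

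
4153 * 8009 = 33261377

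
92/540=23/135 ≈ 0.170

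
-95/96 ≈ -0.990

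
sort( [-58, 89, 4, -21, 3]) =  [-58, -21, 3, 4, 89]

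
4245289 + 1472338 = 5717627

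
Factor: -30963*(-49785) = 3^2*5^1*3319^1*10321^1 = 1541492955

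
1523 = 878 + 645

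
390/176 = 2 + 19/88 ≈ 2.22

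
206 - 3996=-3790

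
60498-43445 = 17053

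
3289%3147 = 142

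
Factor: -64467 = -1 * 3^2 * 13^1 * 19^1 * 29^1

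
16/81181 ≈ 0.000197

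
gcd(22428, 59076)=36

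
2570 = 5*514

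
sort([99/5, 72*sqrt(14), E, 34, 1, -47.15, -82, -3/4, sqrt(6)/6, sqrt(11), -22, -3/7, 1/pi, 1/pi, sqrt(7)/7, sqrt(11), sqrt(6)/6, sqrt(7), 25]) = [-82, -47.15, -22, -3/4, -3/7, 1/pi, 1/pi, sqrt(7)/7, sqrt(6)/6, sqrt(6)/6, 1, sqrt(7), E, sqrt(11), sqrt(11), 99/5, 25, 34, 72*sqrt(14)]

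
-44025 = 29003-73028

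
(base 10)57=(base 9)63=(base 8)71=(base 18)33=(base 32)1p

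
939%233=7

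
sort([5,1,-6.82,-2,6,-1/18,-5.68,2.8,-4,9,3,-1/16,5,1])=[-6.82,-5.68,-4,-2,-1/16,-1/18,1,1,2.8,3,5,5,6,9]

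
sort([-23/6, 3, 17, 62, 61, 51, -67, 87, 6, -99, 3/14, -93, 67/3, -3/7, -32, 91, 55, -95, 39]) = [-99, -95, -93, -67, -32, -23/6, -3/7, 3/14, 3, 6, 17, 67/3, 39, 51, 55, 61, 62, 87, 91]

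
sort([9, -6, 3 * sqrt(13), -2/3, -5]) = [-6, -5, -2/3, 9, 3 * sqrt(13)]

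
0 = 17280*0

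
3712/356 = 928/89 ≈ 10.43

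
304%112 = 80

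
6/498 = 1/83 ≈ 0.0120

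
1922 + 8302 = 10224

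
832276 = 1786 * 466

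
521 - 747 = -226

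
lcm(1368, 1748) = 31464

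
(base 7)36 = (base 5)102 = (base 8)33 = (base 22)15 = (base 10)27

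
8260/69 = 119 + 49/69 ≈ 119.71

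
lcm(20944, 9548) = 649264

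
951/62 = 15 + 21/62 ≈ 15.34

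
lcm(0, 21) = 0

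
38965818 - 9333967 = 29631851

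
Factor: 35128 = 2^3*4391^1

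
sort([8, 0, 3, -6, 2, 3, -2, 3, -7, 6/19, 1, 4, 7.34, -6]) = [-7, -6, -6, -2, 0, 6/19, 1, 2, 3, 3, 3, 4, 7.34, 8]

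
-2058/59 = -34 - 52/59 ≈ -34.88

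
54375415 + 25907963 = 80283378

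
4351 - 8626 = -4275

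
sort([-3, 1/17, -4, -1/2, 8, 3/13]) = [-4, -3, -1/2, 1/17, 3/13, 8]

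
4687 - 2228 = 2459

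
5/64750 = 1/12950 ≈ 0.0000772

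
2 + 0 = 2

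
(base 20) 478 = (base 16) 6d4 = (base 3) 2101202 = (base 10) 1748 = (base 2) 11011010100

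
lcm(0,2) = 0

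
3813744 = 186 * 20504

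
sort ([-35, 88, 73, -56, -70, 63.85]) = [-70, -56, -35, 63.85, 73, 88]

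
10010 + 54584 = 64594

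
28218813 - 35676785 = -7457972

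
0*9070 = 0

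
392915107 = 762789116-369874009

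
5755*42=241710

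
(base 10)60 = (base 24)2c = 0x3c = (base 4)330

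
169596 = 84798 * 2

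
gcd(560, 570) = 10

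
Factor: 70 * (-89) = -1 * 2^1 * 5^1 * 7^1 * 89^1 = -6230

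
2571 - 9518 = -6947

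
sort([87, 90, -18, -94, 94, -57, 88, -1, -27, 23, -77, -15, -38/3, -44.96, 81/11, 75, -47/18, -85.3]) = [-94, -85.3, -77, -57, -44.96, -27, -18, -15, -38/3, -47/18, -1, 81/11, 23, 75, 87, 88, 90, 94]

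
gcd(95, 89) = 1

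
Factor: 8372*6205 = 2^2*5^1*7^1*13^1*17^1*23^1*73^1 = 51948260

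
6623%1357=1195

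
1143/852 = 381/284 ≈ 1.34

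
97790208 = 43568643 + 54221565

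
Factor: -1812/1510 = -1*2^1*3^1*5^(-1) = -6/5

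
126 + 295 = 421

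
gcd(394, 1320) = 2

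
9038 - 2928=6110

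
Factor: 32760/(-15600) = -1 * 2^(-1) * 3^1 * 5^(-1) * 7^1 = -21/10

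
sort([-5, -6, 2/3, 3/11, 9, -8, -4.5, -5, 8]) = [-8, -6, -5, -5, -4.5, 3/11, 2/3, 8, 9]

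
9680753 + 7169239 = 16849992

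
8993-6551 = 2442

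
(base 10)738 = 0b1011100010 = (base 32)n2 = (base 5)10423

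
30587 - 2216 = 28371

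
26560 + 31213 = 57773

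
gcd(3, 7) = 1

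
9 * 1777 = 15993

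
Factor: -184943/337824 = -1*2^(-5)*3^(-3)*11^1*43^1 = -473/864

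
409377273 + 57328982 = 466706255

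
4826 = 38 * 127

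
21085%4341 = 3721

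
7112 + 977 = 8089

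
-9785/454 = -21 - 251/454 ≈ -21.55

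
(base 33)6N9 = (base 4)1302012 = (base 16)1C86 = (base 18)149C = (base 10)7302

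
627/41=15 + 12/41 ≈ 15.29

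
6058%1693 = 979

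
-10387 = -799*13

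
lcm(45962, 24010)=1608670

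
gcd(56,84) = 28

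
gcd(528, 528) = 528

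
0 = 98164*0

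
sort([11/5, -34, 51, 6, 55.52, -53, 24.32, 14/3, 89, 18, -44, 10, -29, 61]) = [-53, -44, -34, -29, 11/5, 14/3, 6, 10, 18, 24.32, 51, 55.52, 61, 89]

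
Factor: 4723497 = 3^2 * 89^1 * 5897^1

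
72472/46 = 36236/23 ≈ 1575.48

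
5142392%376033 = 253963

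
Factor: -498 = -1*2^1*3^1*83^1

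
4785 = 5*957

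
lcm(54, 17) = 918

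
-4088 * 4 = -16352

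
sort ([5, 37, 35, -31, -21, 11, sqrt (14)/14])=[-31, -21, sqrt (14)/14, 5, 11, 35, 37]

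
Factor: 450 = 2^1 * 3^2 * 5^2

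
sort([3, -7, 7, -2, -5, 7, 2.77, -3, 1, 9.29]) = [-7, -5, -3, -2, 1, 2.77, 3, 7, 7, 9.29]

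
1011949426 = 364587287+647362139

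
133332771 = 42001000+91331771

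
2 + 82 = 84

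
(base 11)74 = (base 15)56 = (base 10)81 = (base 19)45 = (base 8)121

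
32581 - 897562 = -864981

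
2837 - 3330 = -493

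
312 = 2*156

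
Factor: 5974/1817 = 2^1*23^(-1)*29^1*79^(-1)*103^1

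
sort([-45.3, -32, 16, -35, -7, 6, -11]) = [-45.3, -35, -32, -11, -7, 6, 16]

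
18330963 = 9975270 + 8355693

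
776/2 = 388 = 388.00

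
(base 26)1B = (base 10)37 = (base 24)1D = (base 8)45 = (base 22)1F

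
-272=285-557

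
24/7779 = 8/2593 ≈ 0.00309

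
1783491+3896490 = 5679981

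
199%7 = 3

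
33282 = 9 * 3698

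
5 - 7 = -2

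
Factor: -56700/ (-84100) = 3^4 * 7^1 * 29^ (-2) = 567/841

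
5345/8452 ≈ 0.632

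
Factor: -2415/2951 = -1 * 3^1 * 5^1 * 7^1 * 13^(-1) * 23^1 * 227^(-1)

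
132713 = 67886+64827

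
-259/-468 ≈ 0.553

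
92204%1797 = 557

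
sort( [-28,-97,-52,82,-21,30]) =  [-97,-52,-28,-21,30,82]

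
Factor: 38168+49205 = 11^1 * 13^2 * 47^1 = 87373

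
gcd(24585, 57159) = 3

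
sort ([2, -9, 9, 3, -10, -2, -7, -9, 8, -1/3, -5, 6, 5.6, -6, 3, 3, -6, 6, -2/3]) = [-10, -9, -9, -7, -6, -6, -5, -2, -2/3, -1/3, 2, 3, 3, 3, 5.6, 6, 6, 8, 9]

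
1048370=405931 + 642439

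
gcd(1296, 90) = 18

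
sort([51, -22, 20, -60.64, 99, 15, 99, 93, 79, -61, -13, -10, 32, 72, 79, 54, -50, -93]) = [-93, -61, -60.64, -50, -22, -13, -10, 15, 20, 32, 51, 54, 72, 79, 79, 93, 99, 99]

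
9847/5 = 1969 + 2/5 = 1969.40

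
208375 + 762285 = 970660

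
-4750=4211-8961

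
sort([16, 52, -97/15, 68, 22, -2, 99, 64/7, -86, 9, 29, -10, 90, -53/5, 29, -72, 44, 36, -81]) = [-86, -81, -72, -53/5, -10, -97/15, -2, 9, 64/7, 16, 22, 29, 29, 36, 44, 52, 68, 90, 99]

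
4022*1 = 4022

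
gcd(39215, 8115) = 5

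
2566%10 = 6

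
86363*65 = 5613595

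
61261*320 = 19603520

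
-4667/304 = -15 - 107/304 ≈ -15.35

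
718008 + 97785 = 815793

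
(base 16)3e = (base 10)62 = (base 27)28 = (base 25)2c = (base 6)142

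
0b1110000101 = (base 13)544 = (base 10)901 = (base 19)298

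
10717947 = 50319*213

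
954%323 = 308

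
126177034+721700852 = 847877886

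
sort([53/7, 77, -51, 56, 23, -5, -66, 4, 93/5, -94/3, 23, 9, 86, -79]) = [-79, -66, -51, -94/3, -5, 4, 53/7, 9, 93/5, 23, 23, 56, 77, 86]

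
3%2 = 1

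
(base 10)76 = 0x4c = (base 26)2o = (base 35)26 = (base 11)6a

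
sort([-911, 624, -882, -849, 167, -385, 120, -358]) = [-911, -882, -849, -385, -358, 120, 167, 624]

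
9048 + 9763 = 18811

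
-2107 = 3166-5273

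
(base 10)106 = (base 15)71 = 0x6a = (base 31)3d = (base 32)3a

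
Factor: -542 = -1 * 2^1 * 271^1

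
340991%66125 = 10366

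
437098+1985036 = 2422134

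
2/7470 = 1/3735 ≈ 0.000268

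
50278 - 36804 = 13474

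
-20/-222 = 10/111 ≈ 0.0901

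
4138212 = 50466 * 82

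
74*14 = 1036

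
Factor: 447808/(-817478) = -1 * 2^5 * 37^(-1) * 6997^1 * 11047^(-1) = -223904/408739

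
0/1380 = 0 = 0.00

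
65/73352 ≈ 0.000886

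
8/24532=2/6133 ≈ 0.000326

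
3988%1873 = 242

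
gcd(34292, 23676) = 4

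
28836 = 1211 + 27625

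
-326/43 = -7 - 25/43 ≈ -7.58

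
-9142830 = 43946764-53089594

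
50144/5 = 10028 + 4/5 = 10028.80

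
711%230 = 21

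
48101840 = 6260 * 7684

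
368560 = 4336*85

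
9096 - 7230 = 1866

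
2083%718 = 647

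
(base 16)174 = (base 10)372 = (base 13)228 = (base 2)101110100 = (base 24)fc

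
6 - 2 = 4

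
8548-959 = 7589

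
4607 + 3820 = 8427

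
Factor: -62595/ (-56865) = 3^1 * 13^1 * 17^ (-1) * 107^1 * 223^ (-1) = 4173/3791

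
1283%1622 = 1283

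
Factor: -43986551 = -1 * 7^1 * 31^1 * 61^1 * 3323^1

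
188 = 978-790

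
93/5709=31/1903 ≈ 0.0163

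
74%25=24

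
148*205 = 30340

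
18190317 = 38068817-19878500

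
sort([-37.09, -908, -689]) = [-908, -689, -37.09]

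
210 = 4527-4317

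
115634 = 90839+24795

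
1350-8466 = -7116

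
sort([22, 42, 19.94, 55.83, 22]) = [19.94, 22, 22, 42, 55.83]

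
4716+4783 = 9499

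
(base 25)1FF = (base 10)1015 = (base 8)1767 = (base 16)3F7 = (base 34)TT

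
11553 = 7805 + 3748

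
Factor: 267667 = 267667^1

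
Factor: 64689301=17^1 * 3805253^1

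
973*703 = 684019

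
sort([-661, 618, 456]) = [-661, 456, 618]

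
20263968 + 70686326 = 90950294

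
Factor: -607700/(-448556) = 5^2 * 59^1 * 103^1 * 112139^(-1) = 151925/112139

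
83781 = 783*107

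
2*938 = 1876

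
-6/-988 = 3/494 ≈ 0.00607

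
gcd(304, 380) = 76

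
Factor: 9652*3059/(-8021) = -1*2^2*7^1*13^(-1)*19^2*23^1*127^1*617^(-1) = -29525468/8021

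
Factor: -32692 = -1*2^2*11^1*743^1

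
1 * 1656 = 1656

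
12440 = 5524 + 6916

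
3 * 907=2721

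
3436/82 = 41+37/41 ≈ 41.90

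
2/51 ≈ 0.0392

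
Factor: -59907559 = -1 * 2099^1 * 28541^1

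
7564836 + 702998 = 8267834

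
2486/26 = 95 + 8/13 ≈ 95.62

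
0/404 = 0 = 0.00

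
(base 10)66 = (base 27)2c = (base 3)2110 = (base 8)102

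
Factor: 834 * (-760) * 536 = -1 * 2^7 * 3^1 * 5^1 * 19^1 * 67^1 * 139^1 = -339738240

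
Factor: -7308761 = -1*601^1*12161^1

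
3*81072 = 243216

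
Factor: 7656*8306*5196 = 2^6*3^2*11^1*29^1*433^1*4153^1 = 330417464256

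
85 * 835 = 70975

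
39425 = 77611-38186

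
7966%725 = 716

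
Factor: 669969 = 3^2*74441^1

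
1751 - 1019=732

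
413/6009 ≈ 0.0687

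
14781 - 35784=-21003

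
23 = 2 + 21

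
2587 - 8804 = -6217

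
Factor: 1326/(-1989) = -1 * 2^1 * 3^(-1) = -2/3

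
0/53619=0=0.00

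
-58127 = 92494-150621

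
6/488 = 3/244 ≈ 0.0123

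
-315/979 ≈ -0.322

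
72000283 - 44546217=27454066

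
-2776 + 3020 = 244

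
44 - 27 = 17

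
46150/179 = 257 + 147/179 ≈ 257.82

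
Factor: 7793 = 7793^1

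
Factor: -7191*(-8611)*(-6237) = -1*3^6*7^1*11^1*17^1*47^1*79^1*109^1 = -386205649137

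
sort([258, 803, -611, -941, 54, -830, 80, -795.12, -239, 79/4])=[-941, -830, -795.12, -611, -239, 79/4, 54, 80, 258, 803]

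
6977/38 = 183 + 23/38 ≈ 183.61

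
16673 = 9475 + 7198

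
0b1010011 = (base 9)102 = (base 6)215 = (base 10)83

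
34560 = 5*6912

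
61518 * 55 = 3383490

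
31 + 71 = 102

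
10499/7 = 1499 + 6/7 ≈ 1499.86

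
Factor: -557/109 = -1*109^(-1)*557^1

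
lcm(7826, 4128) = 375648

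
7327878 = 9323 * 786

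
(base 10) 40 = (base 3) 1111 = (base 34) 16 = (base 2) 101000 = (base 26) 1e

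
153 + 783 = 936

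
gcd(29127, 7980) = 399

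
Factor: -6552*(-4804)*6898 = 2^6*3^2*7^1*13^1*1201^1*3449^1 = 217120123584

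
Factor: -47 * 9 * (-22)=2^1 * 3^2 * 11^1 * 47^1=9306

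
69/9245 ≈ 0.00746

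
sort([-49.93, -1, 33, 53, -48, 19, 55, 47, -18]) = [-49.93, -48, -18, -1, 19, 33, 47, 53, 55]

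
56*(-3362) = -188272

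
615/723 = 205/241 ≈ 0.851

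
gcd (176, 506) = 22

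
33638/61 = 551+27/61 ≈ 551.44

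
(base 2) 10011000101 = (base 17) 43e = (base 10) 1221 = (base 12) 859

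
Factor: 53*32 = 2^5*53^1 = 1696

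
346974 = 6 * 57829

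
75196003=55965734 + 19230269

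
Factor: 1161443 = 1161443^1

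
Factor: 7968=2^5*3^1*83^1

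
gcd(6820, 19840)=620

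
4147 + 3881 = 8028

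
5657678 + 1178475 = 6836153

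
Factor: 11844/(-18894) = -1 * 2^1 * 3^1 * 7^1 * 67^(-1) = -42/67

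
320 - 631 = -311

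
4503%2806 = 1697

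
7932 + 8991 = 16923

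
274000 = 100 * 2740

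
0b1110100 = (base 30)3q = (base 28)44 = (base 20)5g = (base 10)116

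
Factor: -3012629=-1 * 3012629^1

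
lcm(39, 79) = 3081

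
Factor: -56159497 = -1*19^1*509^1*5807^1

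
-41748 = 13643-55391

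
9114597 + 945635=10060232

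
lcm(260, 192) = 12480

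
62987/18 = 3499+5/18 ≈ 3499.28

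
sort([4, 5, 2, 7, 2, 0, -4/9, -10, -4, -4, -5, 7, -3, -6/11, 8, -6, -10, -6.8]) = [-10, -10, -6.8, -6, -5, -4, -4, -3, -6/11, -4/9, 0, 2, 2, 4, 5, 7, 7, 8]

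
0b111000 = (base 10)56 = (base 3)2002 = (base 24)28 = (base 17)35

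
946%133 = 15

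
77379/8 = 9672+3/8 ≈ 9672.38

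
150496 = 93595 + 56901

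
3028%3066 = 3028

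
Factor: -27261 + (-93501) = -1*2^1*3^2*6709^1 = -120762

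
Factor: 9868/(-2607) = -1 * 2^2 * 3^(-1) * 11^(-1) * 79^(-1) * 2467^1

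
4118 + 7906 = 12024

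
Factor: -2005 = -1 * 5^1 * 401^1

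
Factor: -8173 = -1*11^1*743^1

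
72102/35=2060+2/35 ≈ 2060.06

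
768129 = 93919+674210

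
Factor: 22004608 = 2^7 * 353^1 * 487^1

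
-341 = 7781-8122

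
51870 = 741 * 70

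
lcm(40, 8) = 40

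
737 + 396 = 1133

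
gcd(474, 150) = 6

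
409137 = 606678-197541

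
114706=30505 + 84201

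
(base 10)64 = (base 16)40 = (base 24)2g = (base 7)121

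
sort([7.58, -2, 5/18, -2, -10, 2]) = [-10, -2, -2, 5/18, 2, 7.58]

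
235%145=90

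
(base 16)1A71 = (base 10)6769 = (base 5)204034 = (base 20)GI9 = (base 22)DLF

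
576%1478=576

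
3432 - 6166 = -2734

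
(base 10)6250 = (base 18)1154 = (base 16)186a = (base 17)14ab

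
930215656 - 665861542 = 264354114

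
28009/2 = 14004 + 1/2 = 14004.50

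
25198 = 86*293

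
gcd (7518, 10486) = 14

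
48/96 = 1/2 = 0.50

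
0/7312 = 0 = 0.00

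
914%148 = 26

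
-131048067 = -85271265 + -45776802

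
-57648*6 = -345888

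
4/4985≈0.000802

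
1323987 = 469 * 2823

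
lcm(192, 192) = 192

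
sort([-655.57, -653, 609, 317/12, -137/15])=[-655.57, -653, -137/15, 317/12, 609]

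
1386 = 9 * 154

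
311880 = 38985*8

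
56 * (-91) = -5096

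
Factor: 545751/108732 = 2^(-2)*3^2*13^(-1)*29^1 = 261/52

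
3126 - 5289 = -2163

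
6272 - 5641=631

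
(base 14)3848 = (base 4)2122020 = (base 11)7458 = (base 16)2688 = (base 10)9864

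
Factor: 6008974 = 2^1*29^1*313^1*331^1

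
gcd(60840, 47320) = 6760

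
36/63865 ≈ 0.000564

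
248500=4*62125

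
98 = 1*98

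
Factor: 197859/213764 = 2^(-2)*3^1*101^1*653^1*53441^(-1)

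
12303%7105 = 5198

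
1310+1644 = 2954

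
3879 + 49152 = 53031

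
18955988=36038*526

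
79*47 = 3713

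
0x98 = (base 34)4g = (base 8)230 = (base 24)68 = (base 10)152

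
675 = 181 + 494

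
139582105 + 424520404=564102509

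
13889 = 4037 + 9852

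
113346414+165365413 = 278711827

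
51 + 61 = 112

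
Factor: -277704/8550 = -1 * 2^2 * 5^(-2) * 7^1 * 29^1 = -812/25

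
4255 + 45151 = 49406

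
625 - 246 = 379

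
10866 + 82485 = 93351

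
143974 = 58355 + 85619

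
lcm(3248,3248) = 3248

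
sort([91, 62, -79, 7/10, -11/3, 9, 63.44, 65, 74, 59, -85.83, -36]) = [-85.83, -79, -36, -11/3, 7/10, 9, 59, 62, 63.44, 65, 74, 91]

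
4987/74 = 67 + 29/74 ≈ 67.39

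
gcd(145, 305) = 5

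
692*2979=2061468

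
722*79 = 57038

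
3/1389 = 1/463 ≈ 0.00216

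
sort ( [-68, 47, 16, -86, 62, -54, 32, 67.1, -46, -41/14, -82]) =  [-86, -82, -68, -54, -46, -41/14, 16, 32, 47, 62, 67.1]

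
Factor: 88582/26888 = 2^(-2)*13^1*3361^(-1)*3407^1 = 44291/13444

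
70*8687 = 608090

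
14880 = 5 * 2976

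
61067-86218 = -25151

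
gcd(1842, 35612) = 614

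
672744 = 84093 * 8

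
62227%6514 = 3601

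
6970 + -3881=3089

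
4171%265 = 196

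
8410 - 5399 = 3011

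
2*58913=117826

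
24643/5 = 4928 + 3/5 = 4928.60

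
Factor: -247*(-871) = 13^2*19^1*67^1 = 215137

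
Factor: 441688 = 2^3*13^1*31^1*137^1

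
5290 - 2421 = 2869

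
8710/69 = 126+16/69 ≈ 126.23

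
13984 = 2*6992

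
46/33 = 1 + 13/33≈1.39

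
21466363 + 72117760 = 93584123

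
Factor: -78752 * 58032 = -1 * 2^9 * 3^2 * 13^1 * 23^1 * 31^1 * 107^1 = -4570136064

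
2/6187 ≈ 0.000323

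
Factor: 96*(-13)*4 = -1*2^7*3^1*13^1 = -4992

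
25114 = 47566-22452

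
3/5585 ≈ 0.000537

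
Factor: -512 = -1*2^9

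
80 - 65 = 15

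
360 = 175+185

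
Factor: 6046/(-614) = -1 * 307^(-1) * 3023^1 = -3023/307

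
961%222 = 73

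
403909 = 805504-401595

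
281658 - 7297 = 274361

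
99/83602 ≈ 0.00118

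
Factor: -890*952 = -1*2^4*5^1*7^1*17^1*89^1 = -847280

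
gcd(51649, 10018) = 1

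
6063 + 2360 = 8423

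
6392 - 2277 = 4115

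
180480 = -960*(-188)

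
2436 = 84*29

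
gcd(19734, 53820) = 1794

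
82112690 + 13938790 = 96051480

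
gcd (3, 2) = 1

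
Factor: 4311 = 3^2*479^1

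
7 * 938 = 6566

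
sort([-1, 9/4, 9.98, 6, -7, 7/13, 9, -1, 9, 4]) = [-7, -1, -1, 7/13, 9/4, 4, 6, 9, 9, 9.98]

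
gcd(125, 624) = 1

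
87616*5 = 438080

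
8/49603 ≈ 0.000161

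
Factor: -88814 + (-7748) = -1*2^1*48281^1 = -96562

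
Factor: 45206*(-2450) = -1*2^2*5^2*7^3*3229^1 = -110754700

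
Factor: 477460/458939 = 2^2*5^1*13^(-1)*43^(-1)*821^(-1)*23873^1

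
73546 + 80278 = 153824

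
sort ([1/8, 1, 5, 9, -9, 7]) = [-9, 1/8, 1, 5, 7, 9]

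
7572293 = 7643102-70809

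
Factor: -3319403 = -1*17^1*195259^1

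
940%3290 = 940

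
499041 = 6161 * 81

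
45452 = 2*22726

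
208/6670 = 104/3335 ≈ 0.0312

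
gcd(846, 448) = 2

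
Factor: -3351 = -1*3^1*1117^1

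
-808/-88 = 101/11 ≈ 9.18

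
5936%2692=552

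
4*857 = 3428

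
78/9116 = 39/4558 ≈ 0.00856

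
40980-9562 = 31418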